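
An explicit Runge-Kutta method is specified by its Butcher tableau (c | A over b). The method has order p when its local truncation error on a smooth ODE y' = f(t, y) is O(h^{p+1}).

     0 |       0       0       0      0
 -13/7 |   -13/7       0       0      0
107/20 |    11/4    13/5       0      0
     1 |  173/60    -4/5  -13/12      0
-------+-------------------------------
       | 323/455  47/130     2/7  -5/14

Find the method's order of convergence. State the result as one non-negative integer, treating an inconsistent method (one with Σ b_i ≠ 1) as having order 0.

b = (323/455, 47/130, 2/7, -5/14)
c = (0, -13/7, 107/20, 1)
Ac = (0, 0, -169/35, -7241/1680)
Σ b_i: 323/455·1 + 47/130·1 + 2/7·1 + (-5/14)·1 = 1 ✓
b·c: 47/130·(-13/7) + 2/7·107/20 + (-5/14)·1 = 1/2 ✓
b·c²: 47/130·169/49 + 2/7·11449/400 + (-5/14)·1 = 88863/9800 ≠ 1/3 ⇒ order 2.
b·Ac: 2/7·(-169/35) + (-5/14)·(-7241/1680) = 3757/23520 ≠ 1/6

2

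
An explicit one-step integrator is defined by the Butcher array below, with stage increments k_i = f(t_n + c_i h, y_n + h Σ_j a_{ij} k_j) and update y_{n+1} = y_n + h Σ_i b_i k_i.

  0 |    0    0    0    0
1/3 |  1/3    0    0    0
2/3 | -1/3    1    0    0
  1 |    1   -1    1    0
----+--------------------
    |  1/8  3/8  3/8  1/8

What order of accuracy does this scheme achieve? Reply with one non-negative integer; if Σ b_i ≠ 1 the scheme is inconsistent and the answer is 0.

b = (1/8, 3/8, 3/8, 1/8)
c = (0, 1/3, 2/3, 1)
Ac = (0, 0, 1/3, 1/3)
Σ b_i: 1/8·1 + 3/8·1 + 3/8·1 + 1/8·1 = 1 ✓
b·c: 3/8·1/3 + 3/8·2/3 + 1/8·1 = 1/2 ✓
b·c²: 3/8·1/9 + 3/8·4/9 + 1/8·1 = 1/3 ✓
b·Ac: 3/8·1/3 + 1/8·1/3 = 1/6 ✓
b·c³: 3/8·1/27 + 3/8·8/27 + 1/8·1 = 1/4 ✓
b·(c∘Ac): 3/8·2/9 + 1/8·1/3 = 1/8 ✓
b·Ac²: 3/8·1/9 + 1/8·1/3 = 1/12 ✓
b·A²c: 1/8·1/3 = 1/24 ✓; 4 stages ⇒ order 4.

4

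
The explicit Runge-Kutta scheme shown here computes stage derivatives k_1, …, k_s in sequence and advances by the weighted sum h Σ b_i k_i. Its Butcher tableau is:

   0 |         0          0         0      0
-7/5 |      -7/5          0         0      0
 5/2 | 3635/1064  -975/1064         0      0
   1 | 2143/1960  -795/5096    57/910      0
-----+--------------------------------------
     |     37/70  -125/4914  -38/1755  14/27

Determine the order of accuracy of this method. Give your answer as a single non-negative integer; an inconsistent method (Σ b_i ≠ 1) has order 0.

b = (37/70, -125/4914, -38/1755, 14/27)
c = (0, -7/5, 5/2, 1)
Ac = (0, 0, 195/152, 3/8)
Σ b_i: 37/70·1 + (-125/4914)·1 + (-38/1755)·1 + 14/27·1 = 1 ✓
b·c: (-125/4914)·(-7/5) + (-38/1755)·5/2 + 14/27·1 = 1/2 ✓
b·c²: (-125/4914)·49/25 + (-38/1755)·25/4 + 14/27·1 = 1/3 ✓
b·Ac: (-38/1755)·195/152 + 14/27·3/8 = 1/6 ✓
b·c³: (-125/4914)·(-343/125) + (-38/1755)·125/8 + 14/27·1 = 1/4 ✓
b·(c∘Ac): (-38/1755)·975/304 + 14/27·3/8 = 1/8 ✓
b·Ac²: (-38/1755)·(-273/152) + 14/27·3/35 = 1/12 ✓
b·A²c: 14/27·9/112 = 1/24 ✓; 4 stages ⇒ order 4.

4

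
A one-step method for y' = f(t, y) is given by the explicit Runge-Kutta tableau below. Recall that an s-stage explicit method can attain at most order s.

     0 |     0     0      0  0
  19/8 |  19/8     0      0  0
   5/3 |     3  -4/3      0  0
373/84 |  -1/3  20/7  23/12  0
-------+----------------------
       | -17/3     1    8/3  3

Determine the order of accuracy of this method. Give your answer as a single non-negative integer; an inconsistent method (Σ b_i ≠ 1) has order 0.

b = (-17/3, 1, 8/3, 3)
c = (0, 19/8, 5/3, 373/84)
Ac = (0, 0, -19/6, 2515/252)
Σ b_i: (-17/3)·1 + 1·1 + 8/3·1 + 3·1 = 1 ✓
b·c: 1·19/8 + 8/3·5/3 + 3·373/84 = 10151/504 ≠ 1/2 ⇒ order 1.

1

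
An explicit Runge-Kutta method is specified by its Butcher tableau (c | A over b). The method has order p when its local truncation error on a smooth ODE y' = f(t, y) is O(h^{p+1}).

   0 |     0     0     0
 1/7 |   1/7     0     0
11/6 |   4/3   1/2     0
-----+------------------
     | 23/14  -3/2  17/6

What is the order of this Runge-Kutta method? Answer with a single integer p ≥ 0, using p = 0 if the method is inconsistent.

0

b = (23/14, -3/2, 17/6)
c = (0, 1/7, 11/6)
Ac = (0, 0, 1/14)
Σ b_i: 23/14·1 + (-3/2)·1 + 17/6·1 = 125/42 ≠ 1 ⇒ order 0.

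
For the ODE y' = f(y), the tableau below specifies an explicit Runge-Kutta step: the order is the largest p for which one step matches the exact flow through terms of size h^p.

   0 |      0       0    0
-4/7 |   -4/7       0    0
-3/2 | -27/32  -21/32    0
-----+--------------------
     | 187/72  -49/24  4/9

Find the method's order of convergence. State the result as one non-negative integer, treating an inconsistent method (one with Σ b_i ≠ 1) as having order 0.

3

b = (187/72, -49/24, 4/9)
c = (0, -4/7, -3/2)
Ac = (0, 0, 3/8)
Σ b_i: 187/72·1 + (-49/24)·1 + 4/9·1 = 1 ✓
b·c: (-49/24)·(-4/7) + 4/9·(-3/2) = 1/2 ✓
b·c²: (-49/24)·16/49 + 4/9·9/4 = 1/3 ✓
b·Ac: 4/9·3/8 = 1/6 ✓; 3 stages ⇒ order 3.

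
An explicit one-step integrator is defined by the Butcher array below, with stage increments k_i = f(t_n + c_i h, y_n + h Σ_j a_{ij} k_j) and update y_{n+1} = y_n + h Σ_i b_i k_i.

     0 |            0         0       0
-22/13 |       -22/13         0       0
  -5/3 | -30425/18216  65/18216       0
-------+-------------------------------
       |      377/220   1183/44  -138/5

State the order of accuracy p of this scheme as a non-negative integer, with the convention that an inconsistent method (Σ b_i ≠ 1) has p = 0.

b = (377/220, 1183/44, -138/5)
c = (0, -22/13, -5/3)
Ac = (0, 0, -5/828)
Σ b_i: 377/220·1 + 1183/44·1 + (-138/5)·1 = 1 ✓
b·c: 1183/44·(-22/13) + (-138/5)·(-5/3) = 1/2 ✓
b·c²: 1183/44·484/169 + (-138/5)·25/9 = 1/3 ✓
b·Ac: (-138/5)·(-5/828) = 1/6 ✓; 3 stages ⇒ order 3.

3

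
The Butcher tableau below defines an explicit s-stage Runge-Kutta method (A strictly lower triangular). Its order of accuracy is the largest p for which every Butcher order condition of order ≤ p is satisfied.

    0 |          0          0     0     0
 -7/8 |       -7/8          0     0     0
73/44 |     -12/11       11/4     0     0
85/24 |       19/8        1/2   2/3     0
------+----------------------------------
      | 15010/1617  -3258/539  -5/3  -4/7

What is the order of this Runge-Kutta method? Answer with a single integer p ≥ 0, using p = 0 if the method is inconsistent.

b = (15010/1617, -3258/539, -5/3, -4/7)
c = (0, -7/8, 73/44, 85/24)
Ac = (0, 0, -77/32, 353/528)
Σ b_i: 15010/1617·1 + (-3258/539)·1 + (-5/3)·1 + (-4/7)·1 = 1 ✓
b·c: (-3258/539)·(-7/8) + (-5/3)·73/44 + (-4/7)·85/24 = 1/2 ✓
b·c²: (-3258/539)·49/64 + (-5/3)·5329/1936 + (-4/7)·7225/576 = -3996437/243936 ≠ 1/3 ⇒ order 2.
b·Ac: (-5/3)·(-77/32) + (-4/7)·353/528 = 26821/7392 ≠ 1/6

2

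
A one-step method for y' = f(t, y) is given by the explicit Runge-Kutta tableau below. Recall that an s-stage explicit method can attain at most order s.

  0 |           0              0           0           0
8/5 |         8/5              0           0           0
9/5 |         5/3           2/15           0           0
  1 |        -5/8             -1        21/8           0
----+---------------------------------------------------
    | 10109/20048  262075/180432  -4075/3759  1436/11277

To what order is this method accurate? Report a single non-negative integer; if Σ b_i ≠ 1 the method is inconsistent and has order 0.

3

b = (10109/20048, 262075/180432, -4075/3759, 1436/11277)
c = (0, 8/5, 9/5, 1)
Ac = (0, 0, 16/75, 25/8)
Σ b_i: 10109/20048·1 + 262075/180432·1 + (-4075/3759)·1 + 1436/11277·1 = 1 ✓
b·c: 262075/180432·8/5 + (-4075/3759)·9/5 + 1436/11277·1 = 1/2 ✓
b·c²: 262075/180432·64/25 + (-4075/3759)·81/25 + 1436/11277·1 = 1/3 ✓
b·Ac: (-4075/3759)·16/75 + 1436/11277·25/8 = 1/6 ✓
b·c³: 262075/180432·512/125 + (-4075/3759)·729/125 + 1436/11277·1 = -923/3759 ≠ 1/4 ⇒ order 3.
b·(c∘Ac): (-4075/3759)·48/125 + 1436/11277·25/8 = -2069/112770 ≠ 1/8
b·Ac²: (-4075/3759)·128/375 + 1436/11277·1189/200 = 10391/26850 ≠ 1/12
b·A²c: 1436/11277·14/25 = 2872/40275 ≠ 1/24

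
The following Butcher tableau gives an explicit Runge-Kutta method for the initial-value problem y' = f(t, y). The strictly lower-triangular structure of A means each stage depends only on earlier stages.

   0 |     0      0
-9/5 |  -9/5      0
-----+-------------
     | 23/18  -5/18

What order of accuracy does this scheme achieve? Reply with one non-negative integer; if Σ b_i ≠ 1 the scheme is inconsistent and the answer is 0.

2

b = (23/18, -5/18)
c = (0, -9/5)
Σ b_i: 23/18·1 + (-5/18)·1 = 1 ✓
b·c: (-5/18)·(-9/5) = 1/2 ✓; 2 stages ⇒ order 2.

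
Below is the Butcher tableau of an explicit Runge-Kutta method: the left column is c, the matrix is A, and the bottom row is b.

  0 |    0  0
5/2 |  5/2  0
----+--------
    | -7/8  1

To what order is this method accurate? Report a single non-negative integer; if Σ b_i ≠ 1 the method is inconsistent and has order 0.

b = (-7/8, 1)
c = (0, 5/2)
Σ b_i: (-7/8)·1 + 1·1 = 1/8 ≠ 1 ⇒ order 0.

0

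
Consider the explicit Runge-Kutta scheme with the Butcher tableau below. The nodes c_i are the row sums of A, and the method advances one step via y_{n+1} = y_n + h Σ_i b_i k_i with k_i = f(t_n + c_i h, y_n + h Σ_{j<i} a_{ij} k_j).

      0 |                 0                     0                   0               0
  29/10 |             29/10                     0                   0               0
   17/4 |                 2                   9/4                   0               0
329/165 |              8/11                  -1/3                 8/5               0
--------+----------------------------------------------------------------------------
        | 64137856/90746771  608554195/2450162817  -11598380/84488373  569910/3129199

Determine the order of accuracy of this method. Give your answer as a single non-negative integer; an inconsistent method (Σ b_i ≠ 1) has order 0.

3

b = (64137856/90746771, 608554195/2450162817, -11598380/84488373, 569910/3129199)
c = (0, 29/10, 17/4, 329/165)
Ac = (0, 0, 261/40, 35/6)
Σ b_i: 64137856/90746771·1 + 608554195/2450162817·1 + (-11598380/84488373)·1 + 569910/3129199·1 = 1 ✓
b·c: 608554195/2450162817·29/10 + (-11598380/84488373)·17/4 + 569910/3129199·329/165 = 1/2 ✓
b·c²: 608554195/2450162817·841/100 + (-11598380/84488373)·289/16 + 569910/3129199·108241/27225 = 1/3 ✓
b·Ac: (-11598380/84488373)·261/40 + 569910/3129199·35/6 = 1/6 ✓
b·c³: 608554195/2450162817·24389/1000 + (-11598380/84488373)·4913/64 + 569910/3129199·35611289/4492125 = -376314341213/123916280400 ≠ 1/4 ⇒ order 3.
b·(c∘Ac): (-11598380/84488373)·4437/160 + 569910/3129199·2303/198 = -42269609/25033592 ≠ 1/8
b·Ac²: (-11598380/84488373)·7569/400 + 569910/3129199·7829/300 = 404653199/187751940 ≠ 1/12
b·A²c: 569910/3129199·261/25 = 29749302/15645995 ≠ 1/24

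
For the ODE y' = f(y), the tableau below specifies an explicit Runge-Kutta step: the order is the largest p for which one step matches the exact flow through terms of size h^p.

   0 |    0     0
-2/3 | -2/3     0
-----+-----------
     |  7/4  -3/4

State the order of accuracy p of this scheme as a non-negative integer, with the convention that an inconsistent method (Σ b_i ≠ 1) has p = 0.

b = (7/4, -3/4)
c = (0, -2/3)
Σ b_i: 7/4·1 + (-3/4)·1 = 1 ✓
b·c: (-3/4)·(-2/3) = 1/2 ✓; 2 stages ⇒ order 2.

2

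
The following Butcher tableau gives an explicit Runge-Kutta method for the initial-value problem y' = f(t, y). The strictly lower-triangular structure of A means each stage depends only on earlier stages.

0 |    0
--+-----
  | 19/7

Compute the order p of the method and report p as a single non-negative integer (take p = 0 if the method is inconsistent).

0

b = (19/7)
c = (0)
Σ b_i: 19/7·1 = 19/7 ≠ 1 ⇒ order 0.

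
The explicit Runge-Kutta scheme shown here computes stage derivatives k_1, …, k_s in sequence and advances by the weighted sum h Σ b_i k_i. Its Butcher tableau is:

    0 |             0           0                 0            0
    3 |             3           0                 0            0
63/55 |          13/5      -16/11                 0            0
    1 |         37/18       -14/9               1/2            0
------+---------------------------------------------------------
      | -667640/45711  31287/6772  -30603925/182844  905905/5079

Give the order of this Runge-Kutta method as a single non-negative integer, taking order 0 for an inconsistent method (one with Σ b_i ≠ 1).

3

b = (-667640/45711, 31287/6772, -30603925/182844, 905905/5079)
c = (0, 3, 63/55, 1)
Ac = (0, 0, -48/11, -1351/330)
Σ b_i: (-667640/45711)·1 + 31287/6772·1 + (-30603925/182844)·1 + 905905/5079·1 = 1 ✓
b·c: 31287/6772·3 + (-30603925/182844)·63/55 + 905905/5079·1 = 1/2 ✓
b·c²: 31287/6772·9 + (-30603925/182844)·3969/3025 + 905905/5079·1 = 1/3 ✓
b·Ac: (-30603925/182844)·(-48/11) + 905905/5079·(-1351/330) = 1/6 ✓
b·c³: 31287/6772·27 + (-30603925/182844)·250047/166375 + 905905/5079·1 = 28801037/558690 ≠ 1/4 ⇒ order 3.
b·(c∘Ac): (-30603925/182844)·(-3024/605) + 905905/5079·(-1351/330) = 3242519/30474 ≠ 1/8
b·Ac²: (-30603925/182844)·(-144/11) + 905905/5079·(-80731/6050) = -35187767/186230 ≠ 1/12
b·A²c: 905905/5079·(-24/11) = -658840/1693 ≠ 1/24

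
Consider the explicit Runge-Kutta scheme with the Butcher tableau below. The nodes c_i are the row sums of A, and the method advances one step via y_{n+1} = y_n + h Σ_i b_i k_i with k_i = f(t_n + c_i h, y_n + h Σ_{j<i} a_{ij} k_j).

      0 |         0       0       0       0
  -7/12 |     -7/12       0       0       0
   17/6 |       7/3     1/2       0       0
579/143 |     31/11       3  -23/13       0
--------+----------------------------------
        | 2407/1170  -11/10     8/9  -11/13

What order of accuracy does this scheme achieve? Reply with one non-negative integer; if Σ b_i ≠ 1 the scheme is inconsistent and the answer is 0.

b = (2407/1170, -11/10, 8/9, -11/13)
c = (0, -7/12, 17/6, 579/143)
Ac = (0, 0, -7/24, -1055/156)
Σ b_i: 2407/1170·1 + (-11/10)·1 + 8/9·1 + (-11/13)·1 = 1 ✓
b·c: (-11/10)·(-7/12) + 8/9·17/6 + (-11/13)·579/143 = -48523/182520 ≠ 1/2 ⇒ order 1.

1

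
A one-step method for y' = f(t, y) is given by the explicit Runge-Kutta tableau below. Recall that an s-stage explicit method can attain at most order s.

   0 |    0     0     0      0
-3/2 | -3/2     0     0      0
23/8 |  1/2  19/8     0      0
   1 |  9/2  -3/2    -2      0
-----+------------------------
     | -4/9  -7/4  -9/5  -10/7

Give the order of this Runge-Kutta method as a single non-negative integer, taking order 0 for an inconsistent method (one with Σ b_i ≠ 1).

0

b = (-4/9, -7/4, -9/5, -10/7)
c = (0, -3/2, 23/8, 1)
Ac = (0, 0, -57/16, -7/2)
Σ b_i: (-4/9)·1 + (-7/4)·1 + (-9/5)·1 + (-10/7)·1 = -6833/1260 ≠ 1 ⇒ order 0.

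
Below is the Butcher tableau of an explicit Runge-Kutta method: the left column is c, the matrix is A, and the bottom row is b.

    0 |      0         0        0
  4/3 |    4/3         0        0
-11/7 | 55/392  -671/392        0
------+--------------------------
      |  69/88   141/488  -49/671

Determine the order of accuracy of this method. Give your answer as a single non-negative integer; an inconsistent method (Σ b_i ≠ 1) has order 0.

3

b = (69/88, 141/488, -49/671)
c = (0, 4/3, -11/7)
Ac = (0, 0, -671/294)
Σ b_i: 69/88·1 + 141/488·1 + (-49/671)·1 = 1 ✓
b·c: 141/488·4/3 + (-49/671)·(-11/7) = 1/2 ✓
b·c²: 141/488·16/9 + (-49/671)·121/49 = 1/3 ✓
b·Ac: (-49/671)·(-671/294) = 1/6 ✓; 3 stages ⇒ order 3.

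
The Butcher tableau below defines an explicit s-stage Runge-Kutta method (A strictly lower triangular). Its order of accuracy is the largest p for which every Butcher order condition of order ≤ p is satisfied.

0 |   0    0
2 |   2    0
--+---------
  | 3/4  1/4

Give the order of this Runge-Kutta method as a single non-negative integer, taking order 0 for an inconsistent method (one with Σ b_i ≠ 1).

b = (3/4, 1/4)
c = (0, 2)
Σ b_i: 3/4·1 + 1/4·1 = 1 ✓
b·c: 1/4·2 = 1/2 ✓; 2 stages ⇒ order 2.

2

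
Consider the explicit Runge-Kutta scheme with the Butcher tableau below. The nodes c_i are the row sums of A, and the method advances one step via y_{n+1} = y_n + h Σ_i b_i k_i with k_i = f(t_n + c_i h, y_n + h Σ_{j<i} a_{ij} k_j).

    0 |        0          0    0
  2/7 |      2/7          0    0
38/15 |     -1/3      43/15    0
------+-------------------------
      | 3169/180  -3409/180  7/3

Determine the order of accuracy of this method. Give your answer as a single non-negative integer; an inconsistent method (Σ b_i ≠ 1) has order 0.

2

b = (3169/180, -3409/180, 7/3)
c = (0, 2/7, 38/15)
Ac = (0, 0, 86/105)
Σ b_i: 3169/180·1 + (-3409/180)·1 + 7/3·1 = 1 ✓
b·c: (-3409/180)·2/7 + 7/3·38/15 = 1/2 ✓
b·c²: (-3409/180)·4/49 + 7/3·1444/225 = 63451/4725 ≠ 1/3 ⇒ order 2.
b·Ac: 7/3·86/105 = 86/45 ≠ 1/6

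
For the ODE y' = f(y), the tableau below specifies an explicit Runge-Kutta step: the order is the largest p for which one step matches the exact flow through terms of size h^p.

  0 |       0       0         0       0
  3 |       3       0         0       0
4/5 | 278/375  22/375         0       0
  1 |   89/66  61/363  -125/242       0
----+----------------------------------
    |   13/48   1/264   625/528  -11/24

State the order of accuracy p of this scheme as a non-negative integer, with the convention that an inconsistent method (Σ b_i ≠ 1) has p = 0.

4

b = (13/48, 1/264, 625/528, -11/24)
c = (0, 3, 4/5, 1)
Ac = (0, 0, 22/125, 1/11)
Σ b_i: 13/48·1 + 1/264·1 + 625/528·1 + (-11/24)·1 = 1 ✓
b·c: 1/264·3 + 625/528·4/5 + (-11/24)·1 = 1/2 ✓
b·c²: 1/264·9 + 625/528·16/25 + (-11/24)·1 = 1/3 ✓
b·Ac: 625/528·22/125 + (-11/24)·1/11 = 1/6 ✓
b·c³: 1/264·27 + 625/528·64/125 + (-11/24)·1 = 1/4 ✓
b·(c∘Ac): 625/528·88/625 + (-11/24)·1/11 = 1/8 ✓
b·Ac²: 625/528·66/125 + (-11/24)·13/11 = 1/12 ✓
b·A²c: (-11/24)·(-1/11) = 1/24 ✓; 4 stages ⇒ order 4.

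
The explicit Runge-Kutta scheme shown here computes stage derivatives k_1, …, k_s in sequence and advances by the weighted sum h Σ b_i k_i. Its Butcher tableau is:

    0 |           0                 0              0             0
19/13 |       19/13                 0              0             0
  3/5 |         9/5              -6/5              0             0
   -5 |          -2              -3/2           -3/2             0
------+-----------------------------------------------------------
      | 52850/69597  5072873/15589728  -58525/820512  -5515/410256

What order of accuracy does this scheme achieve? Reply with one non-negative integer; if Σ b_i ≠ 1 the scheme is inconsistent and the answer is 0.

b = (52850/69597, 5072873/15589728, -58525/820512, -5515/410256)
c = (0, 19/13, 3/5, -5)
Ac = (0, 0, -114/65, -201/65)
Σ b_i: 52850/69597·1 + 5072873/15589728·1 + (-58525/820512)·1 + (-5515/410256)·1 = 1 ✓
b·c: 5072873/15589728·19/13 + (-58525/820512)·3/5 + (-5515/410256)·(-5) = 1/2 ✓
b·c²: 5072873/15589728·361/169 + (-58525/820512)·9/25 + (-5515/410256)·25 = 1/3 ✓
b·Ac: (-58525/820512)·(-114/65) + (-5515/410256)·(-201/65) = 1/6 ✓
b·c³: 5072873/15589728·6859/2197 + (-58525/820512)·27/125 + (-5515/410256)·(-125) = 10911/4070 ≠ 1/4 ⇒ order 3.
b·(c∘Ac): (-58525/820512)·(-342/325) + (-5515/410256)·201/13 = -8431/63492 ≠ 1/8
b·Ac²: (-58525/820512)·(-2166/845) + (-5515/410256)·(-15819/4225) = 74021/317460 ≠ 1/12
b·A²c: (-5515/410256)·171/65 = -20957/592592 ≠ 1/24

3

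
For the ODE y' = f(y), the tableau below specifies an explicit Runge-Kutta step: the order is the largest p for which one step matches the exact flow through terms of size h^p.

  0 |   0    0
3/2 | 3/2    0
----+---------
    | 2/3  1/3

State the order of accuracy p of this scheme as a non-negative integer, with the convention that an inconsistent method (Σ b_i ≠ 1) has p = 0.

b = (2/3, 1/3)
c = (0, 3/2)
Σ b_i: 2/3·1 + 1/3·1 = 1 ✓
b·c: 1/3·3/2 = 1/2 ✓; 2 stages ⇒ order 2.

2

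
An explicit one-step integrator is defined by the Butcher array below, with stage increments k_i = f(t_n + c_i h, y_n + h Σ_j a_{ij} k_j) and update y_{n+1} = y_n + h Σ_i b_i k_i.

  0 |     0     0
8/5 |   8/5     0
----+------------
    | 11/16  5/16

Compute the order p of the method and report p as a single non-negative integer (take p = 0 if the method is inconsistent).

2

b = (11/16, 5/16)
c = (0, 8/5)
Σ b_i: 11/16·1 + 5/16·1 = 1 ✓
b·c: 5/16·8/5 = 1/2 ✓; 2 stages ⇒ order 2.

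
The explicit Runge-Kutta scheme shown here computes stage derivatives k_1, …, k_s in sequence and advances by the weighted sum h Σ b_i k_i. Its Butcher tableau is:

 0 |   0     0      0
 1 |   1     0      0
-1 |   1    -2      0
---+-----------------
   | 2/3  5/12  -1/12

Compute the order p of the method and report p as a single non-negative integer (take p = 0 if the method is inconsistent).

3

b = (2/3, 5/12, -1/12)
c = (0, 1, -1)
Ac = (0, 0, -2)
Σ b_i: 2/3·1 + 5/12·1 + (-1/12)·1 = 1 ✓
b·c: 5/12·1 + (-1/12)·(-1) = 1/2 ✓
b·c²: 5/12·1 + (-1/12)·1 = 1/3 ✓
b·Ac: (-1/12)·(-2) = 1/6 ✓; 3 stages ⇒ order 3.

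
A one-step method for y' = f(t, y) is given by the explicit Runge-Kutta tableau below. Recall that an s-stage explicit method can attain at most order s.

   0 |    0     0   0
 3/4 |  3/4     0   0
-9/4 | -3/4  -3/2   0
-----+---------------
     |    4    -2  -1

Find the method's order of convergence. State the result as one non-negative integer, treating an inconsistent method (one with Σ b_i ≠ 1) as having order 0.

1

b = (4, -2, -1)
c = (0, 3/4, -9/4)
Ac = (0, 0, -9/8)
Σ b_i: 4·1 + (-2)·1 + (-1)·1 = 1 ✓
b·c: (-2)·3/4 + (-1)·(-9/4) = 3/4 ≠ 1/2 ⇒ order 1.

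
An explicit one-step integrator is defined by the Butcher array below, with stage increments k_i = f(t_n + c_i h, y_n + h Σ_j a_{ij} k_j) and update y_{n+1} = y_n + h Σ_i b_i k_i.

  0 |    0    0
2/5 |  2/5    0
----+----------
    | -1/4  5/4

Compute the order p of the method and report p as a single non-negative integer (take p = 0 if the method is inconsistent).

2

b = (-1/4, 5/4)
c = (0, 2/5)
Σ b_i: (-1/4)·1 + 5/4·1 = 1 ✓
b·c: 5/4·2/5 = 1/2 ✓; 2 stages ⇒ order 2.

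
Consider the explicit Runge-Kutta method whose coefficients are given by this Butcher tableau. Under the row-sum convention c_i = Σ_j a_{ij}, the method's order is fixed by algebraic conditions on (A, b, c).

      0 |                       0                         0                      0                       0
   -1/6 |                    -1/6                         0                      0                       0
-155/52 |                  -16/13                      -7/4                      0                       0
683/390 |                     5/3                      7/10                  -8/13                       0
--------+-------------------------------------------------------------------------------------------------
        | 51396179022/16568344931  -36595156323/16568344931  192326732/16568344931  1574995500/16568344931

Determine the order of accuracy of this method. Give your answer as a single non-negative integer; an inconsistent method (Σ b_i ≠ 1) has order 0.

b = (51396179022/16568344931, -36595156323/16568344931, 192326732/16568344931, 1574995500/16568344931)
c = (0, -1/6, -155/52, 683/390)
Ac = (0, 0, 7/24, 17417/10140)
Σ b_i: 51396179022/16568344931·1 + (-36595156323/16568344931)·1 + 192326732/16568344931·1 + 1574995500/16568344931·1 = 1 ✓
b·c: (-36595156323/16568344931)·(-1/6) + 192326732/16568344931·(-155/52) + 1574995500/16568344931·683/390 = 1/2 ✓
b·c²: (-36595156323/16568344931)·1/36 + 192326732/16568344931·24025/2704 + 1574995500/16568344931·466489/152100 = 1/3 ✓
b·Ac: 192326732/16568344931·7/24 + 1574995500/16568344931·17417/10140 = 1/6 ✓
b·c³: (-36595156323/16568344931)·(-1/216) + 192326732/16568344931·(-3723875/140608) + 1574995500/16568344931·318611987/59319000 = 6618231681689/31015941710832 ≠ 1/4 ⇒ order 3.
b·(c∘Ac): 192326732/16568344931·(-1085/1248) + 1574995500/16568344931·11895811/3954600 = 1426004848805/5169323618472 ≠ 1/8
b·Ac²: 192326732/16568344931·(-7/144) + 1574995500/16568344931·(-4309121/790920) = -4020260749103/7753985427708 ≠ 1/12
b·A²c: 1574995500/16568344931·(-7/39) = -282691500/16568344931 ≠ 1/24

3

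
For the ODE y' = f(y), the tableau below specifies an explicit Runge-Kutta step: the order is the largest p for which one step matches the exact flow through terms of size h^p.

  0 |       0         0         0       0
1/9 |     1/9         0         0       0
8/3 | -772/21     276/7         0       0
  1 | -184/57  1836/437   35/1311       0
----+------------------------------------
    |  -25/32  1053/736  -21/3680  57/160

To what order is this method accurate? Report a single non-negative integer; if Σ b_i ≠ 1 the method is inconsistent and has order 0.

4

b = (-25/32, 1053/736, -21/3680, 57/160)
c = (0, 1/9, 8/3, 1)
Ac = (0, 0, 92/21, 92/171)
Σ b_i: (-25/32)·1 + 1053/736·1 + (-21/3680)·1 + 57/160·1 = 1 ✓
b·c: 1053/736·1/9 + (-21/3680)·8/3 + 57/160·1 = 1/2 ✓
b·c²: 1053/736·1/81 + (-21/3680)·64/9 + 57/160·1 = 1/3 ✓
b·Ac: (-21/3680)·92/21 + 57/160·92/171 = 1/6 ✓
b·c³: 1053/736·1/729 + (-21/3680)·512/27 + 57/160·1 = 1/4 ✓
b·(c∘Ac): (-21/3680)·736/63 + 57/160·92/171 = 1/8 ✓
b·Ac²: (-21/3680)·92/189 + 57/160·124/513 = 1/12 ✓
b·A²c: 57/160·20/171 = 1/24 ✓; 4 stages ⇒ order 4.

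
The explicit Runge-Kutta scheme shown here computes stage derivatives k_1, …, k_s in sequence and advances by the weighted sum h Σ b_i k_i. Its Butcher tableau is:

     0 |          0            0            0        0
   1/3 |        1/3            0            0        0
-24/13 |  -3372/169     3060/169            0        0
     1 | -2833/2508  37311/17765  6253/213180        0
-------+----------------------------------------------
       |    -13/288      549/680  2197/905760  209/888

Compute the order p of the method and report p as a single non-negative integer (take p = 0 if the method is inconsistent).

4

b = (-13/288, 549/680, 2197/905760, 209/888)
c = (0, 1/3, -24/13, 1)
Ac = (0, 0, 1020/169, 135/209)
Σ b_i: (-13/288)·1 + 549/680·1 + 2197/905760·1 + 209/888·1 = 1 ✓
b·c: 549/680·1/3 + 2197/905760·(-24/13) + 209/888·1 = 1/2 ✓
b·c²: 549/680·1/9 + 2197/905760·576/169 + 209/888·1 = 1/3 ✓
b·Ac: 2197/905760·1020/169 + 209/888·135/209 = 1/6 ✓
b·c³: 549/680·1/27 + 2197/905760·(-13824/2197) + 209/888·1 = 1/4 ✓
b·(c∘Ac): 2197/905760·(-24480/2197) + 209/888·135/209 = 1/8 ✓
b·Ac²: 2197/905760·340/169 + 209/888·1/3 = 1/12 ✓
b·A²c: 209/888·37/209 = 1/24 ✓; 4 stages ⇒ order 4.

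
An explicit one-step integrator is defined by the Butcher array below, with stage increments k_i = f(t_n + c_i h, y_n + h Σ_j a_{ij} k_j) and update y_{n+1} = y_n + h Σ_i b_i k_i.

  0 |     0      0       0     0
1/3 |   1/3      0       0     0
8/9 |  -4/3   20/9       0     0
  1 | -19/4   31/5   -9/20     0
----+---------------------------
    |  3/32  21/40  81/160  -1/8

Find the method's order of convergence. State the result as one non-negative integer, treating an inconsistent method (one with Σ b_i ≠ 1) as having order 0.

4

b = (3/32, 21/40, 81/160, -1/8)
c = (0, 1/3, 8/9, 1)
Ac = (0, 0, 20/27, 5/3)
Σ b_i: 3/32·1 + 21/40·1 + 81/160·1 + (-1/8)·1 = 1 ✓
b·c: 21/40·1/3 + 81/160·8/9 + (-1/8)·1 = 1/2 ✓
b·c²: 21/40·1/9 + 81/160·64/81 + (-1/8)·1 = 1/3 ✓
b·Ac: 81/160·20/27 + (-1/8)·5/3 = 1/6 ✓
b·c³: 21/40·1/27 + 81/160·512/729 + (-1/8)·1 = 1/4 ✓
b·(c∘Ac): 81/160·160/243 + (-1/8)·5/3 = 1/8 ✓
b·Ac²: 81/160·20/81 + (-1/8)·1/3 = 1/12 ✓
b·A²c: (-1/8)·(-1/3) = 1/24 ✓; 4 stages ⇒ order 4.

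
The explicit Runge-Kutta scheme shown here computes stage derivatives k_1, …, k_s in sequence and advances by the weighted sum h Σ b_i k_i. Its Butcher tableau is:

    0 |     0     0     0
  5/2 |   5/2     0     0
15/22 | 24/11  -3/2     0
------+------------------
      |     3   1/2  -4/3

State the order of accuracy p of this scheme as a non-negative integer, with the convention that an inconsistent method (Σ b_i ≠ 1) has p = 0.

b = (3, 1/2, -4/3)
c = (0, 5/2, 15/22)
Ac = (0, 0, -15/4)
Σ b_i: 3·1 + 1/2·1 + (-4/3)·1 = 13/6 ≠ 1 ⇒ order 0.

0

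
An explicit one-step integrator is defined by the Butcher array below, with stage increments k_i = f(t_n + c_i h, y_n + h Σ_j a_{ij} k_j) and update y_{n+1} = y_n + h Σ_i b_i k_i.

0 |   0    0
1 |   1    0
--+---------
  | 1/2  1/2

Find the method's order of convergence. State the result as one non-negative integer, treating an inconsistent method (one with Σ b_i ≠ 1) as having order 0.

b = (1/2, 1/2)
c = (0, 1)
Σ b_i: 1/2·1 + 1/2·1 = 1 ✓
b·c: 1/2·1 = 1/2 ✓; 2 stages ⇒ order 2.

2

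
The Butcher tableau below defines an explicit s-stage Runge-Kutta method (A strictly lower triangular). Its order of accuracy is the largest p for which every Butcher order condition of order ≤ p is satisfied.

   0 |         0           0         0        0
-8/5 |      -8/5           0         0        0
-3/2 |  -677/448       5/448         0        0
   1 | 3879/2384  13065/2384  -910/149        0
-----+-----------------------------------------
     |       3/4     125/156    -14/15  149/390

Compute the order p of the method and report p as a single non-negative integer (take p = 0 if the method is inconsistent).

b = (3/4, 125/156, -14/15, 149/390)
c = (0, -8/5, -3/2, 1)
Ac = (0, 0, -1/56, 117/298)
Σ b_i: 3/4·1 + 125/156·1 + (-14/15)·1 + 149/390·1 = 1 ✓
b·c: 125/156·(-8/5) + (-14/15)·(-3/2) + 149/390·1 = 1/2 ✓
b·c²: 125/156·64/25 + (-14/15)·9/4 + 149/390·1 = 1/3 ✓
b·Ac: (-14/15)·(-1/56) + 149/390·117/298 = 1/6 ✓
b·c³: 125/156·(-512/125) + (-14/15)·(-27/8) + 149/390·1 = 1/4 ✓
b·(c∘Ac): (-14/15)·3/112 + 149/390·117/298 = 1/8 ✓
b·Ac²: (-14/15)·1/35 + 149/390·429/1490 = 1/12 ✓
b·A²c: 149/390·65/596 = 1/24 ✓; 4 stages ⇒ order 4.

4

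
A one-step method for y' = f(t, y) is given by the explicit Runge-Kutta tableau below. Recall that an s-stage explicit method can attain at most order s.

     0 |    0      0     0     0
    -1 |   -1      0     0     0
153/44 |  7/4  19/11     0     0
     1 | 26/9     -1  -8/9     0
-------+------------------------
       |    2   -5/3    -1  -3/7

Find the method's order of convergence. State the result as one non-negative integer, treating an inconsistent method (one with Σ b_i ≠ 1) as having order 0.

0

b = (2, -5/3, -1, -3/7)
c = (0, -1, 153/44, 1)
Ac = (0, 0, -19/11, -23/11)
Σ b_i: 2·1 + (-5/3)·1 + (-1)·1 + (-3/7)·1 = -23/21 ≠ 1 ⇒ order 0.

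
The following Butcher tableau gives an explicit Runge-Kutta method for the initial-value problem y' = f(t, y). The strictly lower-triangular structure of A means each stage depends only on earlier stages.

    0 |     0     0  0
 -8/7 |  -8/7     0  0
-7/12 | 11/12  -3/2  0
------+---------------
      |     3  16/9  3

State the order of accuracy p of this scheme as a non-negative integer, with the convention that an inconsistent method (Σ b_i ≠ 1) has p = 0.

b = (3, 16/9, 3)
c = (0, -8/7, -7/12)
Ac = (0, 0, 12/7)
Σ b_i: 3·1 + 16/9·1 + 3·1 = 70/9 ≠ 1 ⇒ order 0.

0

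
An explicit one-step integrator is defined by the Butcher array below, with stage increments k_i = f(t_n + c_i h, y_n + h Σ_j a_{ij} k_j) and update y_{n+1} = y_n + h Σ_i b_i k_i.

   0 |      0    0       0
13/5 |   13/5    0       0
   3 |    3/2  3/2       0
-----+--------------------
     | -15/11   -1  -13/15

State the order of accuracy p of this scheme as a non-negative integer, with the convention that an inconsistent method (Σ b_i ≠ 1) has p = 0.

b = (-15/11, -1, -13/15)
c = (0, 13/5, 3)
Ac = (0, 0, 39/10)
Σ b_i: (-15/11)·1 + (-1)·1 + (-13/15)·1 = -533/165 ≠ 1 ⇒ order 0.

0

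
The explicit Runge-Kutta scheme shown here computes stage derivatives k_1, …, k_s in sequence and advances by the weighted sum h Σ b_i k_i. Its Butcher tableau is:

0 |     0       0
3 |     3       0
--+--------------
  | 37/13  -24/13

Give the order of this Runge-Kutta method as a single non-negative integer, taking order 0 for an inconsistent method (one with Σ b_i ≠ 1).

b = (37/13, -24/13)
c = (0, 3)
Σ b_i: 37/13·1 + (-24/13)·1 = 1 ✓
b·c: (-24/13)·3 = -72/13 ≠ 1/2 ⇒ order 1.

1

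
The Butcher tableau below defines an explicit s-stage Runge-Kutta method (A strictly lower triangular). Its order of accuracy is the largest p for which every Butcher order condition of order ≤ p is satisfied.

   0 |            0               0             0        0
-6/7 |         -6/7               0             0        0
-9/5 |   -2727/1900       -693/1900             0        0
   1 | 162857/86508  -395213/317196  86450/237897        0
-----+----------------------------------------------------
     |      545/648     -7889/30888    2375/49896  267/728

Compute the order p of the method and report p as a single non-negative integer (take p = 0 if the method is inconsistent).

b = (545/648, -7889/30888, 2375/49896, 267/728)
c = (0, -6/7, -9/5, 1)
Ac = (0, 0, 297/950, 221/534)
Σ b_i: 545/648·1 + (-7889/30888)·1 + 2375/49896·1 + 267/728·1 = 1 ✓
b·c: (-7889/30888)·(-6/7) + 2375/49896·(-9/5) + 267/728·1 = 1/2 ✓
b·c²: (-7889/30888)·36/49 + 2375/49896·81/25 + 267/728·1 = 1/3 ✓
b·Ac: 2375/49896·297/950 + 267/728·221/534 = 1/6 ✓
b·c³: (-7889/30888)·(-216/343) + 2375/49896·(-729/125) + 267/728·1 = 1/4 ✓
b·(c∘Ac): 2375/49896·(-2673/4750) + 267/728·221/534 = 1/8 ✓
b·Ac²: 2375/49896·(-891/3325) + 267/728·1469/5607 = 1/12 ✓
b·A²c: 267/728·91/801 = 1/24 ✓; 4 stages ⇒ order 4.

4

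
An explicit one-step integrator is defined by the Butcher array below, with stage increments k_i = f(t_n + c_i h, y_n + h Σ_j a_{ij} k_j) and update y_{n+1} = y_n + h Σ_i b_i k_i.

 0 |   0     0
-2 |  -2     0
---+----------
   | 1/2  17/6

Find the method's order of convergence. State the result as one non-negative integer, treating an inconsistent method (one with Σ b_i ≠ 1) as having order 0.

b = (1/2, 17/6)
c = (0, -2)
Σ b_i: 1/2·1 + 17/6·1 = 10/3 ≠ 1 ⇒ order 0.

0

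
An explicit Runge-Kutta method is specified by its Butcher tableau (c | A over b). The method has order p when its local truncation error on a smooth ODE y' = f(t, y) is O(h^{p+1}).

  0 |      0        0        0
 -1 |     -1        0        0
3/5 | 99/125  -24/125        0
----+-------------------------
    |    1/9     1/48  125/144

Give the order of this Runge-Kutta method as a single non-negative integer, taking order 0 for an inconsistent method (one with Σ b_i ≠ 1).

b = (1/9, 1/48, 125/144)
c = (0, -1, 3/5)
Ac = (0, 0, 24/125)
Σ b_i: 1/9·1 + 1/48·1 + 125/144·1 = 1 ✓
b·c: 1/48·(-1) + 125/144·3/5 = 1/2 ✓
b·c²: 1/48·1 + 125/144·9/25 = 1/3 ✓
b·Ac: 125/144·24/125 = 1/6 ✓; 3 stages ⇒ order 3.

3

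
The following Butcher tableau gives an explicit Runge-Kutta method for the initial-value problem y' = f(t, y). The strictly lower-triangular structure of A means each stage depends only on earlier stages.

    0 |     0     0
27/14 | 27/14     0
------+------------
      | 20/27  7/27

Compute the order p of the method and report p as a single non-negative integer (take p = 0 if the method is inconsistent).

b = (20/27, 7/27)
c = (0, 27/14)
Σ b_i: 20/27·1 + 7/27·1 = 1 ✓
b·c: 7/27·27/14 = 1/2 ✓; 2 stages ⇒ order 2.

2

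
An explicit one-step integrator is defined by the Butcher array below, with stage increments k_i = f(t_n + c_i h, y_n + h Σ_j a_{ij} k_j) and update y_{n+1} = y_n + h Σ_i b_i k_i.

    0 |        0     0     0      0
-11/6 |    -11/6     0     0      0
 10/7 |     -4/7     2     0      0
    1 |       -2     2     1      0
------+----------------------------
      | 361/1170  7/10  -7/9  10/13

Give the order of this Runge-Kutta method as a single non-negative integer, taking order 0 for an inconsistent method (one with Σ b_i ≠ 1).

1

b = (361/1170, 7/10, -7/9, 10/13)
c = (0, -11/6, 10/7, 1)
Ac = (0, 0, -11/3, -47/21)
Σ b_i: 361/1170·1 + 7/10·1 + (-7/9)·1 + 10/13·1 = 1 ✓
b·c: 7/10·(-11/6) + (-7/9)·10/7 + 10/13·1 = -3803/2340 ≠ 1/2 ⇒ order 1.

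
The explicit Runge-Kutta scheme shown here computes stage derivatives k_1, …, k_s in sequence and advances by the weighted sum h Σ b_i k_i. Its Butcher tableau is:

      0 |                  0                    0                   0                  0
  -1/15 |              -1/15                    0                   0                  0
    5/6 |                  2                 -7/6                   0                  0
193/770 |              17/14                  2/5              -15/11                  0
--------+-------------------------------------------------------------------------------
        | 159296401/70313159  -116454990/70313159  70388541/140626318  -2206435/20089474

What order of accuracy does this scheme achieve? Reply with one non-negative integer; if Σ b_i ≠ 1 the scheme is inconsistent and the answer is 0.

3

b = (159296401/70313159, -116454990/70313159, 70388541/140626318, -2206435/20089474)
c = (0, -1/15, 5/6, 193/770)
Ac = (0, 0, 7/90, -1919/1650)
Σ b_i: 159296401/70313159·1 + (-116454990/70313159)·1 + 70388541/140626318·1 + (-2206435/20089474)·1 = 1 ✓
b·c: (-116454990/70313159)·(-1/15) + 70388541/140626318·5/6 + (-2206435/20089474)·193/770 = 1/2 ✓
b·c²: (-116454990/70313159)·1/225 + 70388541/140626318·25/36 + (-2206435/20089474)·37249/592900 = 1/3 ✓
b·Ac: 70388541/140626318·7/90 + (-2206435/20089474)·(-1919/1650) = 1/6 ✓
b·c³: (-116454990/70313159)·(-1/3375) + 70388541/140626318·125/216 + (-2206435/20089474)·7189057/456533000 = 2810801453807/9745403837400 ≠ 1/4 ⇒ order 3.
b·(c∘Ac): 70388541/140626318·7/108 + (-2206435/20089474)·(-370367/1270500) = 97121233/1506710550 ≠ 1/8
b·Ac²: 70388541/140626318·(-7/1350) + (-2206435/20089474)·(-46787/49500) = 366005677/3616105320 ≠ 1/12
b·A²c: (-2206435/20089474)·(-7/66) = 1404095/120536844 ≠ 1/24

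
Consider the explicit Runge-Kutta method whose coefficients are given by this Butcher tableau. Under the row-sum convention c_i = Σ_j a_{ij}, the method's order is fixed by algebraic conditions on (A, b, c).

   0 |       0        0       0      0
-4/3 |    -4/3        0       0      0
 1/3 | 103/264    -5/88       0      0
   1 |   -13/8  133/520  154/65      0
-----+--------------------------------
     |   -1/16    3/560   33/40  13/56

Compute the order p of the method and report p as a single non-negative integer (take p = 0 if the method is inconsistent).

4

b = (-1/16, 3/560, 33/40, 13/56)
c = (0, -4/3, 1/3, 1)
Ac = (0, 0, 5/66, 35/78)
Σ b_i: (-1/16)·1 + 3/560·1 + 33/40·1 + 13/56·1 = 1 ✓
b·c: 3/560·(-4/3) + 33/40·1/3 + 13/56·1 = 1/2 ✓
b·c²: 3/560·16/9 + 33/40·1/9 + 13/56·1 = 1/3 ✓
b·Ac: 33/40·5/66 + 13/56·35/78 = 1/6 ✓
b·c³: 3/560·(-64/27) + 33/40·1/27 + 13/56·1 = 1/4 ✓
b·(c∘Ac): 33/40·5/198 + 13/56·35/78 = 1/8 ✓
b·Ac²: 33/40·(-10/99) + 13/56·28/39 = 1/12 ✓
b·A²c: 13/56·7/39 = 1/24 ✓; 4 stages ⇒ order 4.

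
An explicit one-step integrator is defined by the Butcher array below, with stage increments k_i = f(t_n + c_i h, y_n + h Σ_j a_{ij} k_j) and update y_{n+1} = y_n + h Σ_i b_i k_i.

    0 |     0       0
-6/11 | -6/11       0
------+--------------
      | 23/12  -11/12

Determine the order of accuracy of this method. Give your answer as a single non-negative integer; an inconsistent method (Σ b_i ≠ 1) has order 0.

b = (23/12, -11/12)
c = (0, -6/11)
Σ b_i: 23/12·1 + (-11/12)·1 = 1 ✓
b·c: (-11/12)·(-6/11) = 1/2 ✓; 2 stages ⇒ order 2.

2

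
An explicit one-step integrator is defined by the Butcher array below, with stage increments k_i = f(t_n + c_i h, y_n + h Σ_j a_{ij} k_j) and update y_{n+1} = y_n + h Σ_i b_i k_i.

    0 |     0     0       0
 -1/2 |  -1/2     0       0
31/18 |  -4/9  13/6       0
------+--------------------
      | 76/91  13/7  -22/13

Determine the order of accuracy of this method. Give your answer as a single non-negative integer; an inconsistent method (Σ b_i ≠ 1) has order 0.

1

b = (76/91, 13/7, -22/13)
c = (0, -1/2, 31/18)
Ac = (0, 0, -13/12)
Σ b_i: 76/91·1 + 13/7·1 + (-22/13)·1 = 1 ✓
b·c: 13/7·(-1/2) + (-22/13)·31/18 = -6295/1638 ≠ 1/2 ⇒ order 1.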